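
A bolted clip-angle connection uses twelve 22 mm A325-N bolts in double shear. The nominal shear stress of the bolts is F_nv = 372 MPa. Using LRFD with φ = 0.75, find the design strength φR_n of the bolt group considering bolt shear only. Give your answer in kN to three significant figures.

A_b = π × 22² / 4 = 380.1 mm².
R_n = F_nv · A_b · n · n_s = 372 × 380.1 × 12 × 2 / 1000 = 3394 kN.
Design strength φR_n = 0.75 × 3394 = 2550 kN.

2550 kN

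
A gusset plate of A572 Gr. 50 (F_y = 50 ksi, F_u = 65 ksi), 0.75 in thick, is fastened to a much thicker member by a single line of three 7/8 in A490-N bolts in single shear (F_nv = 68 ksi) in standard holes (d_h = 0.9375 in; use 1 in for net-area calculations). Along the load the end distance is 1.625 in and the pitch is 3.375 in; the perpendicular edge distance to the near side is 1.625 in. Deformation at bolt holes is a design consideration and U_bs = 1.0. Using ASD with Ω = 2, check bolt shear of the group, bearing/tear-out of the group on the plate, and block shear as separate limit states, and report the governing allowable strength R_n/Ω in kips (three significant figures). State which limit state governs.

61.3 kips (bolt shear governs)

Bolt shear: A_b = π·0.875²/4 = 0.6013 in²; R_n = 68 × 0.6013 × 3 × 1 = 122.7 kips → 122.7 / 2 = 61.3 kips.
Bearing: edge l_c = 1.156, r_n = 67.64 kips; interior l_c = 2.438, r_n = 102.4 kips; R_n = 67.64 + 2·102.4 = 272.4 kips → 136 kips.
Block shear: A_gv = 6.281, A_nv = 4.406, A_nt = 0.8438 in²; R_n = min(0.6F_uA_nv, 0.6F_yA_gv) + U_bs·F_u·A_nt = 226.7 kips → 113 kips.
Bolt shear governs: 61.3 kips.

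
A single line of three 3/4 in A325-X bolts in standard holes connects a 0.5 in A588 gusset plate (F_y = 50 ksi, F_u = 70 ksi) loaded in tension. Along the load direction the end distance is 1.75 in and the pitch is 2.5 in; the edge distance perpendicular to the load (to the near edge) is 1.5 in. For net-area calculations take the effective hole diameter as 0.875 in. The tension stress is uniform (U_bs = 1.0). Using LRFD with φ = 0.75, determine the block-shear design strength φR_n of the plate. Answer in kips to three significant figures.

Shear plane L_v = 1.75 + 2·2.5 = 6.75 in; A_gv = 6.75 × 0.5 = 3.375 in².
A_nv = (6.75 − 2.5·0.875) × 0.5 = 2.281 in².
A_nt = (1.5 − 0.5·0.875) × 0.5 = 0.5312 in².
0.6 F_u A_nv = 95.81 kips; 0.6 F_y A_gv = 101.2 kips → shear rupture governs the shear term.
R_n = 95.81 + 1.0 × 70 × 0.5312 = 133 kips.
Design strength φR_n = 0.75 × 133 = 99.8 kips.

99.8 kips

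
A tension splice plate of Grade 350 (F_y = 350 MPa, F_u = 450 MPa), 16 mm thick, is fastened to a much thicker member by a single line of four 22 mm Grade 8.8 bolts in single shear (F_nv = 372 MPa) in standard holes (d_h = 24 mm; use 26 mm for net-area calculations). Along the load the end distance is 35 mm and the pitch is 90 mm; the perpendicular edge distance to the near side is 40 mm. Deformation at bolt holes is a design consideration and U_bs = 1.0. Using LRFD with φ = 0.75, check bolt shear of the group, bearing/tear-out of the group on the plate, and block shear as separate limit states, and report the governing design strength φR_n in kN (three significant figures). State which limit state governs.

424 kN (bolt shear governs)

Bolt shear: A_b = π·22²/4 = 380.1 mm²; R_n = 372 × 380.1 × 4 × 1 / 1000 = 565.6 kN → 0.75 × 565.6 = 424 kN.
Bearing: edge l_c = 23, r_n = 198.7 kN; interior l_c = 66, r_n = 380.2 kN; R_n = 198.7 + 3·380.2 = 1339 kN → 1000 kN.
Block shear: A_gv = 4880, A_nv = 3424, A_nt = 432 mm²; R_n = min(0.6F_uA_nv, 0.6F_yA_gv) + U_bs·F_u·A_nt = 1119 kN → 839 kN.
Bolt shear governs: 424 kN.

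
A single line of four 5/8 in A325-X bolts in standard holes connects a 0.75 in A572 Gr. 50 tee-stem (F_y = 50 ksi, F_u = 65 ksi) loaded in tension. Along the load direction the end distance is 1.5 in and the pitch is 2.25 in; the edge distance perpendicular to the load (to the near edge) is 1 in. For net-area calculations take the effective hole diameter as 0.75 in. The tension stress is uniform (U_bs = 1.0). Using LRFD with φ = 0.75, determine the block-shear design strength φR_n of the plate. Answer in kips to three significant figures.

146 kips

Shear plane L_v = 1.5 + 3·2.25 = 8.25 in; A_gv = 8.25 × 0.75 = 6.188 in².
A_nv = (8.25 − 3.5·0.75) × 0.75 = 4.219 in².
A_nt = (1 − 0.5·0.75) × 0.75 = 0.4688 in².
0.6 F_u A_nv = 164.5 kips; 0.6 F_y A_gv = 185.6 kips → shear rupture governs the shear term.
R_n = 164.5 + 1.0 × 65 × 0.4688 = 195 kips.
Design strength φR_n = 0.75 × 195 = 146 kips.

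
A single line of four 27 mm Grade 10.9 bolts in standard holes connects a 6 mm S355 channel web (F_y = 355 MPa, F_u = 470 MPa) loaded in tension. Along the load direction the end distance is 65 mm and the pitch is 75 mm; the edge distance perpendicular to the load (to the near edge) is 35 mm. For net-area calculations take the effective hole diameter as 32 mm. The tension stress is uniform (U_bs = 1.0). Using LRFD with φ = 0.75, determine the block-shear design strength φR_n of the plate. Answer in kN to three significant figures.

Shear plane L_v = 65 + 3·75 = 290 mm; A_gv = 290 × 6 = 1740 mm².
A_nv = (290 − 3.5·32) × 6 = 1068 mm².
A_nt = (35 − 0.5·32) × 6 = 114 mm².
0.6 F_u A_nv = 301.2 kN; 0.6 F_y A_gv = 370.6 kN → shear rupture governs the shear term.
R_n = 301.2 + 1.0 × 470 × 114 / 1000 = 354.8 kN.
Design strength φR_n = 0.75 × 354.8 = 266 kN.

266 kN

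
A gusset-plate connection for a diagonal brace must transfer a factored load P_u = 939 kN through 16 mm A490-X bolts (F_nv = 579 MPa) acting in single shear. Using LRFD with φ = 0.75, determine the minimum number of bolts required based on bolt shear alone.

A_b = π·16²/4 = 201.1 mm².
Per-bolt design strength φR_n = 0.75 × 579 × 201.1 × 1 / 1000 = 87.31 kN.
n ≥ 939 / 87.31 = 10.75 → use 11 bolts.

11 bolts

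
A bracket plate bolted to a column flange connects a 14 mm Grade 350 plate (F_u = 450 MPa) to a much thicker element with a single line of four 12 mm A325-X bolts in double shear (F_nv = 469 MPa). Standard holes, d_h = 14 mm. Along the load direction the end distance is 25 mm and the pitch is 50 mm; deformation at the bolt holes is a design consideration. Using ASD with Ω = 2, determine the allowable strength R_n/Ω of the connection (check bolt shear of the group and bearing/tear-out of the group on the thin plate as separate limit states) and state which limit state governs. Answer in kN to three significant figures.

212 kN (bolt shear governs)

Bolt shear: A_b = π·12²/4 = 113.1 mm²; R_n = 469 × 113.1 × 4 × 2 / 1000 = 424.3 kN → 424.3 / 2 = 212 kN.
Bearing (1.2 l_c t F_u ≤ 2.4 d t F_u): upper limit = 2.4·12·14·450 / 1000 = 181.4 kN.
  Edge l_c = 25 − 14/2 = 18 → r_n = 136.1 kN; interior l_c = 50 − 14 = 36 → r_n = 181.4 kN.
  R_n,bearing = 1·136.1 + 3·181.4 = 680.4 kN → 680.4 / 2 = 340 kN.
Bolt shear governs: 212 kN.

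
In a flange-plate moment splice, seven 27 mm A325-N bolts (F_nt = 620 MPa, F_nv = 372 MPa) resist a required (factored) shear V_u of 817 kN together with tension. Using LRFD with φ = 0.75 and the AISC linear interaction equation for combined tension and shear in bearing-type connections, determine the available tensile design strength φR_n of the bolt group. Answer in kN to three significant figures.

1060 kN

A_b = π·27²/4 = 572.6 mm²; f_rv = 817 × 1000 / (7 × 572.6) = 203.8 MPa.
F'_nt = 1.3 F_nt − (F_nt / φF_nv) f_rv = 1.3·620 − (620/(0.75·372))·203.8 = 353 MPa, capped at F_nt → F'_nt = 353 MPa.
R_n = F'_nt · A_b · n = 353 × 572.6 × 7 / 1000 = 1415 kN.
Design strength φR_n = 0.75 × 1415 = 1060 kN.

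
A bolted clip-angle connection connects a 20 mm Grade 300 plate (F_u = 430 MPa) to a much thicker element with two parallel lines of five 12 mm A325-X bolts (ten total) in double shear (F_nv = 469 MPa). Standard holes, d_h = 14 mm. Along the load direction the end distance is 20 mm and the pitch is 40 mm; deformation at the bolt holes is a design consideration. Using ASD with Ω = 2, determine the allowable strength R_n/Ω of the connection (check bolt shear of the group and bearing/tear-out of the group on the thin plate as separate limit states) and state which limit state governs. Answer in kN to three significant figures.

Bolt shear: A_b = π·12²/4 = 113.1 mm²; R_n = 469 × 113.1 × 10 × 2 / 1000 = 1061 kN → 1061 / 2 = 530 kN.
Bearing (1.2 l_c t F_u ≤ 2.4 d t F_u): upper limit = 2.4·12·20·430 / 1000 = 247.7 kN.
  Edge l_c = 20 − 14/2 = 13 → r_n = 134.2 kN; interior l_c = 40 − 14 = 26 → r_n = 247.7 kN.
  R_n,bearing = 2·134.2 + 8·247.7 = 2250 kN → 2250 / 2 = 1120 kN.
Bolt shear governs: 530 kN.

530 kN (bolt shear governs)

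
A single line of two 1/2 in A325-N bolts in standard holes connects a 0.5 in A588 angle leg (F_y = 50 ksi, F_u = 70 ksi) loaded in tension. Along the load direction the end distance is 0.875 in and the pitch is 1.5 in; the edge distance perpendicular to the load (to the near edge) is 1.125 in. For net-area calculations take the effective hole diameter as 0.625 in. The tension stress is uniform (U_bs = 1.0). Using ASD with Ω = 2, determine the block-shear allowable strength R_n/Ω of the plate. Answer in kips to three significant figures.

Shear plane L_v = 0.875 + 1·1.5 = 2.375 in; A_gv = 2.375 × 0.5 = 1.188 in².
A_nv = (2.375 − 1.5·0.625) × 0.5 = 0.7188 in².
A_nt = (1.125 − 0.5·0.625) × 0.5 = 0.4062 in².
0.6 F_u A_nv = 30.19 kips; 0.6 F_y A_gv = 35.62 kips → shear rupture governs the shear term.
R_n = 30.19 + 1.0 × 70 × 0.4062 = 58.62 kips.
Allowable strength R_n/Ω = 58.62 / 2 = 29.3 kips.

29.3 kips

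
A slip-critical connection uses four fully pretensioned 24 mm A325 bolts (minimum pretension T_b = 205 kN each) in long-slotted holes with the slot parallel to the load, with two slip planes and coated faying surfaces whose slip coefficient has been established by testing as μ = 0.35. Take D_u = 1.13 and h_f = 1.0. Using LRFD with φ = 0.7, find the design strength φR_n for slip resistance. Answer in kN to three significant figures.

R_n = μ · D_u · h_f · T_b · n_s · n_b = 0.35 × 1.13 × 1.0 × 205 × 2 × 4 = 648.6 kN.
Design strength φR_n = 0.7 × 648.6 = 454 kN.

454 kN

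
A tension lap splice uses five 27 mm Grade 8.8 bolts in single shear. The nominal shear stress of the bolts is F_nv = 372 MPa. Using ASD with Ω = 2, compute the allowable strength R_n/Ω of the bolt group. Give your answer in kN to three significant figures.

A_b = π × 27² / 4 = 572.6 mm².
R_n = F_nv · A_b · n · n_s = 372 × 572.6 × 5 × 1 / 1000 = 1065 kN.
Allowable strength R_n/Ω = 1065 / 2 = 532 kN.

532 kN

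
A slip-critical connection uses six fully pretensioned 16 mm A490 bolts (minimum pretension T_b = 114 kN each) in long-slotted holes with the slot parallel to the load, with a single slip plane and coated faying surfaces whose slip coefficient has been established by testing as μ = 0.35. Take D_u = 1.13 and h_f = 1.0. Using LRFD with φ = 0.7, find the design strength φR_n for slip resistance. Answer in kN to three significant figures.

189 kN

R_n = μ · D_u · h_f · T_b · n_s · n_b = 0.35 × 1.13 × 1.0 × 114 × 1 × 6 = 270.5 kN.
Design strength φR_n = 0.7 × 270.5 = 189 kN.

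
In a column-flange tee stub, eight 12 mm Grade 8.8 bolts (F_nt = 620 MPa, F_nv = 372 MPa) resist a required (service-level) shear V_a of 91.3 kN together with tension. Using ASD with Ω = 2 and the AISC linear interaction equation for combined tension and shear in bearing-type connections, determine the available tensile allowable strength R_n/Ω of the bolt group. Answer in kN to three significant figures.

212 kN

A_b = π·12²/4 = 113.1 mm²; f_rv = 91.3 × 1000 / (8 × 113.1) = 100.9 MPa.
F'_nt = 1.3 F_nt − (Ω F_nt / F_nv) f_rv = 1.3·620 − (2·620/372)·100.9 = 469.6 MPa, capped at F_nt → F'_nt = 469.6 MPa.
R_n = F'_nt · A_b · n = 469.6 × 113.1 × 8 / 1000 = 424.9 kN.
Allowable strength R_n/Ω = 424.9 / 2 = 212 kN.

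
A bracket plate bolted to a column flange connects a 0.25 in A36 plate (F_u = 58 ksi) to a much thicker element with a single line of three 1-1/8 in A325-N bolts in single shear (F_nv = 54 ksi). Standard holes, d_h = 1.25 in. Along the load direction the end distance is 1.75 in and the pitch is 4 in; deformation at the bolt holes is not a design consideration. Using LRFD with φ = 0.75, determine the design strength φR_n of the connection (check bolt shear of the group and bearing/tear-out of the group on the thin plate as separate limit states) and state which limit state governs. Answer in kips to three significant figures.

91.8 kips (bearing governs)

Bolt shear: A_b = π·1.125²/4 = 0.994 in²; R_n = 54 × 0.994 × 3 × 1 = 161 kips → 0.75 × 161 = 121 kips.
Bearing (1.5 l_c t F_u ≤ 3.0 d t F_u): upper limit = 3.0·1.125·0.25·58 = 48.94 kips.
  Edge l_c = 1.75 − 1.25/2 = 1.125 → r_n = 24.47 kips; interior l_c = 4 − 1.25 = 2.75 → r_n = 48.94 kips.
  R_n,bearing = 1·24.47 + 2·48.94 = 122.3 kips → 0.75 × 122.3 = 91.8 kips.
Bearing governs: 91.8 kips.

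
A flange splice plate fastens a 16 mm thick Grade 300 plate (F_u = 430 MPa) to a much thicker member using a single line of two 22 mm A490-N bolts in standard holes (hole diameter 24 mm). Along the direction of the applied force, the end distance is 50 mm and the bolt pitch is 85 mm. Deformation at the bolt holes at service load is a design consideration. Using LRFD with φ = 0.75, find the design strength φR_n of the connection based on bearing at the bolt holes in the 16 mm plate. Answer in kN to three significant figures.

Per bolt r_n = 1.2 l_c t F_u ≤ 2.4 d t F_u; upper limit = 2.4 × 22 × 16 × 430 / 1000 = 363.3 kN.
Edge bolt: l_c = 50 − 24/2 = 38 mm → 1.2 × 38 × 16 × 430 / 1000 = 313.7 → r_n = 313.7 kN.
Interior bolts: l_c = 85 − 24 = 61 mm → 1.2 × 61 × 16 × 430 / 1000 = 503.6 → r_n = 363.3 kN.
R_n = 1 × 313.7 + 1 × 363.3 = 677 kN.
Design strength φR_n = 0.75 × 677 = 508 kN.

508 kN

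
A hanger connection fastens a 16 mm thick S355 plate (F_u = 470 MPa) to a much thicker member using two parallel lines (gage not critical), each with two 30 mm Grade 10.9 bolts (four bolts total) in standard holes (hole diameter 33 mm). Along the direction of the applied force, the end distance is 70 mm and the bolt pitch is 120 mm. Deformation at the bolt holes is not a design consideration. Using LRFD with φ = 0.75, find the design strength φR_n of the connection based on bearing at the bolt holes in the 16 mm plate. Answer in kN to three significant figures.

Per bolt r_n = 1.5 l_c t F_u ≤ 3.0 d t F_u; upper limit = 3.0 × 30 × 16 × 470 / 1000 = 676.8 kN.
Edge bolt: l_c = 70 − 33/2 = 53.5 mm → 1.5 × 53.5 × 16 × 470 / 1000 = 603.5 → r_n = 603.5 kN.
Interior bolts: l_c = 120 − 33 = 87 mm → 1.5 × 87 × 16 × 470 / 1000 = 981.4 → r_n = 676.8 kN.
R_n = 2 × 603.5 + 2 × 676.8 = 2561 kN.
Design strength φR_n = 0.75 × 2561 = 1920 kN.

1920 kN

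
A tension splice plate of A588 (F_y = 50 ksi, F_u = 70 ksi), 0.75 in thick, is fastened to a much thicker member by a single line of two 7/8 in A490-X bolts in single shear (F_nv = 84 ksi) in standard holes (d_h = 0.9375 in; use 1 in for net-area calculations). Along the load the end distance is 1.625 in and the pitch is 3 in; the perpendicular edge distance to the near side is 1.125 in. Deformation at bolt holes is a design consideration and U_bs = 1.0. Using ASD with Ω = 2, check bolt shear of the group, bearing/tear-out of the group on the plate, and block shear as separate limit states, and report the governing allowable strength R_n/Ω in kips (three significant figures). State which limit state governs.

50.5 kips (bolt shear governs)

Bolt shear: A_b = π·0.875²/4 = 0.6013 in²; R_n = 84 × 0.6013 × 2 × 1 = 101 kips → 101 / 2 = 50.5 kips.
Bearing: edge l_c = 1.156, r_n = 72.84 kips; interior l_c = 2.062, r_n = 110.3 kips; R_n = 72.84 + 1·110.3 = 183.1 kips → 91.5 kips.
Block shear: A_gv = 3.469, A_nv = 2.344, A_nt = 0.4688 in²; R_n = min(0.6F_uA_nv, 0.6F_yA_gv) + U_bs·F_u·A_nt = 131.2 kips → 65.6 kips.
Bolt shear governs: 50.5 kips.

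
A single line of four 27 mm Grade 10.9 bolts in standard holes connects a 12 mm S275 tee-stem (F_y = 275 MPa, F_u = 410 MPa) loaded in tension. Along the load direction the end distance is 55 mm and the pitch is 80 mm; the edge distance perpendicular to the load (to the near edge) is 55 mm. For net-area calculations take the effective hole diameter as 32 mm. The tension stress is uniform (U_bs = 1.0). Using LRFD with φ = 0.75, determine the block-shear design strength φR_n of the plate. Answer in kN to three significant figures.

549 kN

Shear plane L_v = 55 + 3·80 = 295 mm; A_gv = 295 × 12 = 3540 mm².
A_nv = (295 − 3.5·32) × 12 = 2196 mm².
A_nt = (55 − 0.5·32) × 12 = 468 mm².
0.6 F_u A_nv = 540.2 kN; 0.6 F_y A_gv = 584.1 kN → shear rupture governs the shear term.
R_n = 540.2 + 1.0 × 410 × 468 / 1000 = 732.1 kN.
Design strength φR_n = 0.75 × 732.1 = 549 kN.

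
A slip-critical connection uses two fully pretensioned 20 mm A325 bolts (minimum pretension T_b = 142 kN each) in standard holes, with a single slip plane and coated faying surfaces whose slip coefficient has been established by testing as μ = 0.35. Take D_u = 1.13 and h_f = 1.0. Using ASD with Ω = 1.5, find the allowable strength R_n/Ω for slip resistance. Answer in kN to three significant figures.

R_n = μ · D_u · h_f · T_b · n_s · n_b = 0.35 × 1.13 × 1.0 × 142 × 1 × 2 = 112.3 kN.
Allowable strength R_n/Ω = 112.3 / 1.5 = 74.9 kN.

74.9 kN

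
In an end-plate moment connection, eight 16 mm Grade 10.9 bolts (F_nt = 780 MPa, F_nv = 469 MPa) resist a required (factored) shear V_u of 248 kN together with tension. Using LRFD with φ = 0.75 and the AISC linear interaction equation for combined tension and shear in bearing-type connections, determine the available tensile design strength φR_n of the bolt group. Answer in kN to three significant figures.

A_b = π·16²/4 = 201.1 mm²; f_rv = 248 × 1000 / (8 × 201.1) = 154.2 MPa.
F'_nt = 1.3 F_nt − (F_nt / φF_nv) f_rv = 1.3·780 − (780/(0.75·469))·154.2 = 672.1 MPa, capped at F_nt → F'_nt = 672.1 MPa.
R_n = F'_nt · A_b · n = 672.1 × 201.1 × 8 / 1000 = 1081 kN.
Design strength φR_n = 0.75 × 1081 = 811 kN.

811 kN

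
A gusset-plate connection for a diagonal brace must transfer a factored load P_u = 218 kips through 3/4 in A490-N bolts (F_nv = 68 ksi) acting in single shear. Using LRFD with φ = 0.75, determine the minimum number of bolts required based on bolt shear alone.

10 bolts

A_b = π·0.75²/4 = 0.4418 in².
Per-bolt design strength φR_n = 0.75 × 68 × 0.4418 × 1 = 22.53 kips.
n ≥ 218 / 22.53 = 9.676 → use 10 bolts.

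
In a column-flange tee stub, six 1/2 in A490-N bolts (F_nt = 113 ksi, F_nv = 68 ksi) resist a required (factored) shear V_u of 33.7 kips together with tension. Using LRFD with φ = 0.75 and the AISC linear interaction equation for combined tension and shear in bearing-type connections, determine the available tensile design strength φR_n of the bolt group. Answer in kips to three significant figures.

A_b = π·0.5²/4 = 0.1963 in²; f_rv = 33.7 / (6 × 0.1963) = 28.61 ksi.
F'_nt = 1.3 F_nt − (F_nt / φF_nv) f_rv = 1.3·113 − (113/(0.75·68))·28.61 = 83.52 ksi, capped at F_nt → F'_nt = 83.52 ksi.
R_n = F'_nt · A_b · n = 83.52 × 0.1963 × 6 = 98.39 kips.
Design strength φR_n = 0.75 × 98.39 = 73.8 kips.

73.8 kips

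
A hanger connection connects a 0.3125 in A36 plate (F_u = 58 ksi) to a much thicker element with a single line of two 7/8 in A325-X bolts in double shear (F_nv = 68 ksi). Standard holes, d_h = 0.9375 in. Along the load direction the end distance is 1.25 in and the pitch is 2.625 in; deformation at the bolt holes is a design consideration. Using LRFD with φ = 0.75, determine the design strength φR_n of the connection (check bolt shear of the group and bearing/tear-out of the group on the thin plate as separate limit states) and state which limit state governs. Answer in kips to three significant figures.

Bolt shear: A_b = π·0.875²/4 = 0.6013 in²; R_n = 68 × 0.6013 × 2 × 2 = 163.6 kips → 0.75 × 163.6 = 123 kips.
Bearing (1.2 l_c t F_u ≤ 2.4 d t F_u): upper limit = 2.4·0.875·0.3125·58 = 38.06 kips.
  Edge l_c = 1.25 − 0.9375/2 = 0.7812 → r_n = 16.99 kips; interior l_c = 2.625 − 0.9375 = 1.688 → r_n = 36.7 kips.
  R_n,bearing = 1·16.99 + 1·36.7 = 53.7 kips → 0.75 × 53.7 = 40.3 kips.
Bearing governs: 40.3 kips.

40.3 kips (bearing governs)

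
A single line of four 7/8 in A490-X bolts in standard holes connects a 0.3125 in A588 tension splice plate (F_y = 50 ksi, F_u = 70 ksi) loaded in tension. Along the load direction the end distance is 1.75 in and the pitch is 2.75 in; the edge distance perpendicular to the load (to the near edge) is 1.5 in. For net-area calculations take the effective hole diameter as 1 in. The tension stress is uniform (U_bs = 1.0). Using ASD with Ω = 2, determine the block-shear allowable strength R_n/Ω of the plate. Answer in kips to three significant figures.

Shear plane L_v = 1.75 + 3·2.75 = 10 in; A_gv = 10 × 0.3125 = 3.125 in².
A_nv = (10 − 3.5·1) × 0.3125 = 2.031 in².
A_nt = (1.5 − 0.5·1) × 0.3125 = 0.3125 in².
0.6 F_u A_nv = 85.31 kips; 0.6 F_y A_gv = 93.75 kips → shear rupture governs the shear term.
R_n = 85.31 + 1.0 × 70 × 0.3125 = 107.2 kips.
Allowable strength R_n/Ω = 107.2 / 2 = 53.6 kips.

53.6 kips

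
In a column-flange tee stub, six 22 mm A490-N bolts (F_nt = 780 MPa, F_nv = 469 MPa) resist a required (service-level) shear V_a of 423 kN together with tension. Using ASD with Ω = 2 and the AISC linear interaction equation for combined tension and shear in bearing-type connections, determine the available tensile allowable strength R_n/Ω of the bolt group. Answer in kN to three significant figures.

A_b = π·22²/4 = 380.1 mm²; f_rv = 423 × 1000 / (6 × 380.1) = 185.5 MPa.
F'_nt = 1.3 F_nt − (Ω F_nt / F_nv) f_rv = 1.3·780 − (2·780/469)·185.5 = 397.1 MPa, capped at F_nt → F'_nt = 397.1 MPa.
R_n = F'_nt · A_b · n = 397.1 × 380.1 × 6 / 1000 = 905.7 kN.
Allowable strength R_n/Ω = 905.7 / 2 = 453 kN.

453 kN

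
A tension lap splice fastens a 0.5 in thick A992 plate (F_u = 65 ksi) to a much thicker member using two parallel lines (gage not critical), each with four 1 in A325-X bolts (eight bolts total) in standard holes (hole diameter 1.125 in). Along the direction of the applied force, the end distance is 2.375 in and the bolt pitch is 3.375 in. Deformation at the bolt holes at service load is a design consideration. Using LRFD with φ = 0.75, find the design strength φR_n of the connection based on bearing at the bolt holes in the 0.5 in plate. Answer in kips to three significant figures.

Per bolt r_n = 1.2 l_c t F_u ≤ 2.4 d t F_u; upper limit = 2.4 × 1 × 0.5 × 65 = 78 kips.
Edge bolt: l_c = 2.375 − 1.125/2 = 1.812 in → 1.2 × 1.812 × 0.5 × 65 = 70.69 → r_n = 70.69 kips.
Interior bolts: l_c = 3.375 − 1.125 = 2.25 in → 1.2 × 2.25 × 0.5 × 65 = 87.75 → r_n = 78 kips.
R_n = 2 × 70.69 + 6 × 78 = 609.4 kips.
Design strength φR_n = 0.75 × 609.4 = 457 kips.

457 kips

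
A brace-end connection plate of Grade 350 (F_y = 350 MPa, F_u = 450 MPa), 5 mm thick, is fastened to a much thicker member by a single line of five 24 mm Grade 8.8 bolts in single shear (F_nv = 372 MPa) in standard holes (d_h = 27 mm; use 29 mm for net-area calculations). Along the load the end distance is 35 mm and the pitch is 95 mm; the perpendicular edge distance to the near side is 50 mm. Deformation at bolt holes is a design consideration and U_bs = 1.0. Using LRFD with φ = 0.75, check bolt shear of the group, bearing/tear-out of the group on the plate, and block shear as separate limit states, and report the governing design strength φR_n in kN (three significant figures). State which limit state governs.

Bolt shear: A_b = π·24²/4 = 452.4 mm²; R_n = 372 × 452.4 × 5 × 1 / 1000 = 841.4 kN → 0.75 × 841.4 = 631 kN.
Bearing: edge l_c = 21.5, r_n = 58.05 kN; interior l_c = 68, r_n = 129.6 kN; R_n = 58.05 + 4·129.6 = 576.4 kN → 432 kN.
Block shear: A_gv = 2075, A_nv = 1422, A_nt = 177.5 mm²; R_n = min(0.6F_uA_nv, 0.6F_yA_gv) + U_bs·F_u·A_nt = 463.9 kN → 348 kN.
Block shear governs: 348 kN.

348 kN (block shear governs)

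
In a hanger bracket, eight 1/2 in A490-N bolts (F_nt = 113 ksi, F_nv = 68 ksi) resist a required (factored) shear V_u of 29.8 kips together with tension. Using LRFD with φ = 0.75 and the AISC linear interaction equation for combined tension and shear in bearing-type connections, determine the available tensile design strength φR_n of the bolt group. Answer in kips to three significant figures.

124 kips

A_b = π·0.5²/4 = 0.1963 in²; f_rv = 29.8 / (8 × 0.1963) = 18.97 ksi.
F'_nt = 1.3 F_nt − (F_nt / φF_nv) f_rv = 1.3·113 − (113/(0.75·68))·18.97 = 104.9 ksi, capped at F_nt → F'_nt = 104.9 ksi.
R_n = F'_nt · A_b · n = 104.9 × 0.1963 × 8 = 164.7 kips.
Design strength φR_n = 0.75 × 164.7 = 124 kips.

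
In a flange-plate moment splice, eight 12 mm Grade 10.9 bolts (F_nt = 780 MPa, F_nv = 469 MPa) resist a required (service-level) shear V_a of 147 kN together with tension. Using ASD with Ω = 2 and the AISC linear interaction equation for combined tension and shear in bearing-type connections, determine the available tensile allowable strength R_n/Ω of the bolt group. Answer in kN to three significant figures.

A_b = π·12²/4 = 113.1 mm²; f_rv = 147 × 1000 / (8 × 113.1) = 162.5 MPa.
F'_nt = 1.3 F_nt − (Ω F_nt / F_nv) f_rv = 1.3·780 − (2·780/469)·162.5 = 473.6 MPa, capped at F_nt → F'_nt = 473.6 MPa.
R_n = F'_nt · A_b · n = 473.6 × 113.1 × 8 / 1000 = 428.5 kN.
Allowable strength R_n/Ω = 428.5 / 2 = 214 kN.

214 kN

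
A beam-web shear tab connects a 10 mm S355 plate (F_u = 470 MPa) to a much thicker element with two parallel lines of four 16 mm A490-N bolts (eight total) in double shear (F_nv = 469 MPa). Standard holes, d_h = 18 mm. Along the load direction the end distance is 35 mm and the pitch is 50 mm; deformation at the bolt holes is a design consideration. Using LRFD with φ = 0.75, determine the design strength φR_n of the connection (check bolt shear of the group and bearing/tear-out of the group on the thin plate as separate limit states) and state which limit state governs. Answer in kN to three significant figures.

1030 kN (bearing governs)

Bolt shear: A_b = π·16²/4 = 201.1 mm²; R_n = 469 × 201.1 × 8 × 2 / 1000 = 1509 kN → 0.75 × 1509 = 1130 kN.
Bearing (1.2 l_c t F_u ≤ 2.4 d t F_u): upper limit = 2.4·16·10·470 / 1000 = 180.5 kN.
  Edge l_c = 35 − 18/2 = 26 → r_n = 146.6 kN; interior l_c = 50 − 18 = 32 → r_n = 180.5 kN.
  R_n,bearing = 2·146.6 + 6·180.5 = 1376 kN → 0.75 × 1376 = 1030 kN.
Bearing governs: 1030 kN.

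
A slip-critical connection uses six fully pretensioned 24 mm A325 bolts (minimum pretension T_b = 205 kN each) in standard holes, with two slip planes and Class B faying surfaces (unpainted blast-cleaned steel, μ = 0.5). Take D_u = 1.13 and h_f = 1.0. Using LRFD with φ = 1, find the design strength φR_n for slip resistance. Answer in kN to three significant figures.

R_n = μ · D_u · h_f · T_b · n_s · n_b = 0.5 × 1.13 × 1.0 × 205 × 2 × 6 = 1390 kN.
Design strength φR_n = 1 × 1390 = 1390 kN.

1390 kN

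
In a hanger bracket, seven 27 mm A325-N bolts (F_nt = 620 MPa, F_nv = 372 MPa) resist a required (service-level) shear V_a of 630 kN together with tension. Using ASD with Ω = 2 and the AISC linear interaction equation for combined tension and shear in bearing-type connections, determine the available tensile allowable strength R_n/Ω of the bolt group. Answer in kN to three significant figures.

565 kN

A_b = π·27²/4 = 572.6 mm²; f_rv = 630 × 1000 / (7 × 572.6) = 157.2 MPa.
F'_nt = 1.3 F_nt − (Ω F_nt / F_nv) f_rv = 1.3·620 − (2·620/372)·157.2 = 282 MPa, capped at F_nt → F'_nt = 282 MPa.
R_n = F'_nt · A_b · n = 282 × 572.6 × 7 / 1000 = 1130 kN.
Allowable strength R_n/Ω = 1130 / 2 = 565 kN.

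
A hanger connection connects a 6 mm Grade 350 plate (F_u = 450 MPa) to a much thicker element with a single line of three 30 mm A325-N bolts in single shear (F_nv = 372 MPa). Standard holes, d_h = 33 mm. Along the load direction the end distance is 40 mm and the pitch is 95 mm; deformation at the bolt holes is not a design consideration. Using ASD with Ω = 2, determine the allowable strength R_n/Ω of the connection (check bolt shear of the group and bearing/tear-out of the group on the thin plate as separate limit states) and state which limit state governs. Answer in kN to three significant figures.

291 kN (bearing governs)

Bolt shear: A_b = π·30²/4 = 706.9 mm²; R_n = 372 × 706.9 × 3 × 1 / 1000 = 788.9 kN → 788.9 / 2 = 394 kN.
Bearing (1.5 l_c t F_u ≤ 3.0 d t F_u): upper limit = 3.0·30·6·450 / 1000 = 243 kN.
  Edge l_c = 40 − 33/2 = 23.5 → r_n = 95.17 kN; interior l_c = 95 − 33 = 62 → r_n = 243 kN.
  R_n,bearing = 1·95.17 + 2·243 = 581.2 kN → 581.2 / 2 = 291 kN.
Bearing governs: 291 kN.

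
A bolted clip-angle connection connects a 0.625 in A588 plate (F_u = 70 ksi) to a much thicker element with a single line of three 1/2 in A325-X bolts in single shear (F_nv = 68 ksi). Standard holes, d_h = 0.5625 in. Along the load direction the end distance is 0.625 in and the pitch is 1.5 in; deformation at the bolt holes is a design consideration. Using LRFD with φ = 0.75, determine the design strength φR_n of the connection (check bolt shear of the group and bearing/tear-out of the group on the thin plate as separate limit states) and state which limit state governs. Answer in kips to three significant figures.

30 kips (bolt shear governs)

Bolt shear: A_b = π·0.5²/4 = 0.1963 in²; R_n = 68 × 0.1963 × 3 × 1 = 40.06 kips → 0.75 × 40.06 = 30 kips.
Bearing (1.2 l_c t F_u ≤ 2.4 d t F_u): upper limit = 2.4·0.5·0.625·70 = 52.5 kips.
  Edge l_c = 0.625 − 0.5625/2 = 0.3438 → r_n = 18.05 kips; interior l_c = 1.5 − 0.5625 = 0.9375 → r_n = 49.22 kips.
  R_n,bearing = 1·18.05 + 2·49.22 = 116.5 kips → 0.75 × 116.5 = 87.4 kips.
Bolt shear governs: 30 kips.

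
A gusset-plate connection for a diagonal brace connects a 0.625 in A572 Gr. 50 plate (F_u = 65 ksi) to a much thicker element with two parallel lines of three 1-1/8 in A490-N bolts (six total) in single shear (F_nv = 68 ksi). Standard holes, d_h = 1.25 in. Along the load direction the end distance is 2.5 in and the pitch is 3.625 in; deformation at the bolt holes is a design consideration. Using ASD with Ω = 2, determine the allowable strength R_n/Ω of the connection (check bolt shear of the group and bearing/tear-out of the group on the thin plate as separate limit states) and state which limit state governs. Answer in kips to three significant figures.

203 kips (bolt shear governs)

Bolt shear: A_b = π·1.125²/4 = 0.994 in²; R_n = 68 × 0.994 × 6 × 1 = 405.6 kips → 405.6 / 2 = 203 kips.
Bearing (1.2 l_c t F_u ≤ 2.4 d t F_u): upper limit = 2.4·1.125·0.625·65 = 109.7 kips.
  Edge l_c = 2.5 − 1.25/2 = 1.875 → r_n = 91.41 kips; interior l_c = 3.625 − 1.25 = 2.375 → r_n = 109.7 kips.
  R_n,bearing = 2·91.41 + 4·109.7 = 621.6 kips → 621.6 / 2 = 311 kips.
Bolt shear governs: 203 kips.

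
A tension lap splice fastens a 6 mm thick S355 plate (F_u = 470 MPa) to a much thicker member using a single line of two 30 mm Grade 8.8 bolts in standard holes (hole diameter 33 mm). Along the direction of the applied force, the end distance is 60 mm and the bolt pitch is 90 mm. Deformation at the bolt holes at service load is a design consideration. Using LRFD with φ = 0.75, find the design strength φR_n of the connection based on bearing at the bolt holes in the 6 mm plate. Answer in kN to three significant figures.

255 kN

Per bolt r_n = 1.2 l_c t F_u ≤ 2.4 d t F_u; upper limit = 2.4 × 30 × 6 × 470 / 1000 = 203 kN.
Edge bolt: l_c = 60 − 33/2 = 43.5 mm → 1.2 × 43.5 × 6 × 470 / 1000 = 147.2 → r_n = 147.2 kN.
Interior bolts: l_c = 90 − 33 = 57 mm → 1.2 × 57 × 6 × 470 / 1000 = 192.9 → r_n = 192.9 kN.
R_n = 1 × 147.2 + 1 × 192.9 = 340.1 kN.
Design strength φR_n = 0.75 × 340.1 = 255 kN.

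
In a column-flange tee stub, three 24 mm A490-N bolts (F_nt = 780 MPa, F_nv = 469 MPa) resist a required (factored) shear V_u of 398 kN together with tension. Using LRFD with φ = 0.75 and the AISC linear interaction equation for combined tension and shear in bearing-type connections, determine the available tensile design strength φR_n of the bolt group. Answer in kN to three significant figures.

A_b = π·24²/4 = 452.4 mm²; f_rv = 398 × 1000 / (3 × 452.4) = 293.3 MPa.
F'_nt = 1.3 F_nt − (F_nt / φF_nv) f_rv = 1.3·780 − (780/(0.75·469))·293.3 = 363.7 MPa, capped at F_nt → F'_nt = 363.7 MPa.
R_n = F'_nt · A_b · n = 363.7 × 452.4 × 3 / 1000 = 493.6 kN.
Design strength φR_n = 0.75 × 493.6 = 370 kN.

370 kN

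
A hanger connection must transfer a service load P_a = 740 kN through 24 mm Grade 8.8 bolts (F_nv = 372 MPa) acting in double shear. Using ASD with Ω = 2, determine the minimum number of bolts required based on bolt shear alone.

A_b = π·24²/4 = 452.4 mm².
Per-bolt allowable strength R_n/Ω = 372 × 452.4 × 2 / 1000 / 2 = 168.3 kN.
n ≥ 740 / 168.3 = 4.397 → use 5 bolts.

5 bolts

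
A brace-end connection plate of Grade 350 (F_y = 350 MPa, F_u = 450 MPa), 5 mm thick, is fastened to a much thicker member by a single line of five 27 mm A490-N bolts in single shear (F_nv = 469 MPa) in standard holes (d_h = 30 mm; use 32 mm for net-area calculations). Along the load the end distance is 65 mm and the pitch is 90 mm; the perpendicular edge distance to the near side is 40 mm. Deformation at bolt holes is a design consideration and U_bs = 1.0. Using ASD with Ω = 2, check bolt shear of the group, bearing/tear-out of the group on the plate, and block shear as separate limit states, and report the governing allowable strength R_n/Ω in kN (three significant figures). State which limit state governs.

217 kN (block shear governs)

Bolt shear: A_b = π·27²/4 = 572.6 mm²; R_n = 469 × 572.6 × 5 × 1 / 1000 = 1343 kN → 1343 / 2 = 671 kN.
Bearing: edge l_c = 50, r_n = 135 kN; interior l_c = 60, r_n = 145.8 kN; R_n = 135 + 4·145.8 = 718.2 kN → 359 kN.
Block shear: A_gv = 2125, A_nv = 1405, A_nt = 120 mm²; R_n = min(0.6F_uA_nv, 0.6F_yA_gv) + U_bs·F_u·A_nt = 433.4 kN → 217 kN.
Block shear governs: 217 kN.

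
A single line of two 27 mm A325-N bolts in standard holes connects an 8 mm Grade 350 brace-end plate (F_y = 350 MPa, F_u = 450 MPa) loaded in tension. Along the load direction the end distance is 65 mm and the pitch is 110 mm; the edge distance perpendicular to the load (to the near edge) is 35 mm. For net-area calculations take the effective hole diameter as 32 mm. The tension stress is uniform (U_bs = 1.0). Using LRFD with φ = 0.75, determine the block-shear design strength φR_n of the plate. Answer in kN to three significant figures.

Shear plane L_v = 65 + 1·110 = 175 mm; A_gv = 175 × 8 = 1400 mm².
A_nv = (175 − 1.5·32) × 8 = 1016 mm².
A_nt = (35 − 0.5·32) × 8 = 152 mm².
0.6 F_u A_nv = 274.3 kN; 0.6 F_y A_gv = 294 kN → shear rupture governs the shear term.
R_n = 274.3 + 1.0 × 450 × 152 / 1000 = 342.7 kN.
Design strength φR_n = 0.75 × 342.7 = 257 kN.

257 kN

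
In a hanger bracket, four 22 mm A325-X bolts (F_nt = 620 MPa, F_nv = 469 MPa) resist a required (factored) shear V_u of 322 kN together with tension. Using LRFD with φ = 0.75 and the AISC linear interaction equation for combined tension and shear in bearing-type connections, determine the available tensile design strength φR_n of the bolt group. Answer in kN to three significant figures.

A_b = π·22²/4 = 380.1 mm²; f_rv = 322 × 1000 / (4 × 380.1) = 211.8 MPa.
F'_nt = 1.3 F_nt − (F_nt / φF_nv) f_rv = 1.3·620 − (620/(0.75·469))·211.8 = 432.7 MPa, capped at F_nt → F'_nt = 432.7 MPa.
R_n = F'_nt · A_b · n = 432.7 × 380.1 × 4 / 1000 = 658 kN.
Design strength φR_n = 0.75 × 658 = 493 kN.

493 kN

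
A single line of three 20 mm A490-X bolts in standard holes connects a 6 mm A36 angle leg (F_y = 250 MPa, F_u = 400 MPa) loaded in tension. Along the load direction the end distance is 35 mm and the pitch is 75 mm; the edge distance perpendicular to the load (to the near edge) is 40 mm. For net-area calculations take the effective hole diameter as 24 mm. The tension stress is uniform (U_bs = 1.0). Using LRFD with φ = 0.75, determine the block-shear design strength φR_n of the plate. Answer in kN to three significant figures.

Shear plane L_v = 35 + 2·75 = 185 mm; A_gv = 185 × 6 = 1110 mm².
A_nv = (185 − 2.5·24) × 6 = 750 mm².
A_nt = (40 − 0.5·24) × 6 = 168 mm².
0.6 F_u A_nv = 180 kN; 0.6 F_y A_gv = 166.5 kN → shear yielding governs the shear term.
R_n = 166.5 + 1.0 × 400 × 168 / 1000 = 233.7 kN.
Design strength φR_n = 0.75 × 233.7 = 175 kN.

175 kN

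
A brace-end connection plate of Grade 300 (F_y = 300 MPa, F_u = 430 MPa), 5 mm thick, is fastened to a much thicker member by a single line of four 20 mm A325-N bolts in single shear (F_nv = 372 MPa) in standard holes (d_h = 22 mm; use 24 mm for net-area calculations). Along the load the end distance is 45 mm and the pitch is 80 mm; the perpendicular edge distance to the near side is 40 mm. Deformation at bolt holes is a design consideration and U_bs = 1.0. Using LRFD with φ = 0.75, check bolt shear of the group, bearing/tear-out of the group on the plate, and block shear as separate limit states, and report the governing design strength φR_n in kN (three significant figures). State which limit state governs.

Bolt shear: A_b = π·20²/4 = 314.2 mm²; R_n = 372 × 314.2 × 4 × 1 / 1000 = 467.5 kN → 0.75 × 467.5 = 351 kN.
Bearing: edge l_c = 34, r_n = 87.72 kN; interior l_c = 58, r_n = 103.2 kN; R_n = 87.72 + 3·103.2 = 397.3 kN → 298 kN.
Block shear: A_gv = 1425, A_nv = 1005, A_nt = 140 mm²; R_n = min(0.6F_uA_nv, 0.6F_yA_gv) + U_bs·F_u·A_nt = 316.7 kN → 238 kN.
Block shear governs: 238 kN.

238 kN (block shear governs)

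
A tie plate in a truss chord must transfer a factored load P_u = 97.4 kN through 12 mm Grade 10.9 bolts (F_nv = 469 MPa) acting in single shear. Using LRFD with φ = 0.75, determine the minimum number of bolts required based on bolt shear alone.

A_b = π·12²/4 = 113.1 mm².
Per-bolt design strength φR_n = 0.75 × 469 × 113.1 × 1 / 1000 = 39.78 kN.
n ≥ 97.4 / 39.78 = 2.448 → use 3 bolts.

3 bolts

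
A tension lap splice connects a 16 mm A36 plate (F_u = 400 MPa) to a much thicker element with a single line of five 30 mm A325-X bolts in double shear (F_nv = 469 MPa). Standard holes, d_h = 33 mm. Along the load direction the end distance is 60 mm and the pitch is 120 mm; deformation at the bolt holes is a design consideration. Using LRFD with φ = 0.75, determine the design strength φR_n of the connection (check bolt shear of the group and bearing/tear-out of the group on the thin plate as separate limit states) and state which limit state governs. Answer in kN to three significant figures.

1630 kN (bearing governs)

Bolt shear: A_b = π·30²/4 = 706.9 mm²; R_n = 469 × 706.9 × 5 × 2 / 1000 = 3315 kN → 0.75 × 3315 = 2490 kN.
Bearing (1.2 l_c t F_u ≤ 2.4 d t F_u): upper limit = 2.4·30·16·400 / 1000 = 460.8 kN.
  Edge l_c = 60 − 33/2 = 43.5 → r_n = 334.1 kN; interior l_c = 120 − 33 = 87 → r_n = 460.8 kN.
  R_n,bearing = 1·334.1 + 4·460.8 = 2177 kN → 0.75 × 2177 = 1630 kN.
Bearing governs: 1630 kN.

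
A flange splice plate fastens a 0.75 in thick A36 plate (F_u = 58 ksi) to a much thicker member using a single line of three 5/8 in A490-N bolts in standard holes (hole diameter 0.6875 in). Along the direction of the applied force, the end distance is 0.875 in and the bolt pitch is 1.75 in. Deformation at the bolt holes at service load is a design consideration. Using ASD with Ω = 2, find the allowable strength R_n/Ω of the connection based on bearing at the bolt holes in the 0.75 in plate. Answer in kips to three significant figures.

69.3 kips

Per bolt r_n = 1.2 l_c t F_u ≤ 2.4 d t F_u; upper limit = 2.4 × 0.625 × 0.75 × 58 = 65.25 kips.
Edge bolt: l_c = 0.875 − 0.6875/2 = 0.5312 in → 1.2 × 0.5312 × 0.75 × 58 = 27.73 → r_n = 27.73 kips.
Interior bolts: l_c = 1.75 − 0.6875 = 1.062 in → 1.2 × 1.062 × 0.75 × 58 = 55.46 → r_n = 55.46 kips.
R_n = 1 × 27.73 + 2 × 55.46 = 138.7 kips.
Allowable strength R_n/Ω = 138.7 / 2 = 69.3 kips.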